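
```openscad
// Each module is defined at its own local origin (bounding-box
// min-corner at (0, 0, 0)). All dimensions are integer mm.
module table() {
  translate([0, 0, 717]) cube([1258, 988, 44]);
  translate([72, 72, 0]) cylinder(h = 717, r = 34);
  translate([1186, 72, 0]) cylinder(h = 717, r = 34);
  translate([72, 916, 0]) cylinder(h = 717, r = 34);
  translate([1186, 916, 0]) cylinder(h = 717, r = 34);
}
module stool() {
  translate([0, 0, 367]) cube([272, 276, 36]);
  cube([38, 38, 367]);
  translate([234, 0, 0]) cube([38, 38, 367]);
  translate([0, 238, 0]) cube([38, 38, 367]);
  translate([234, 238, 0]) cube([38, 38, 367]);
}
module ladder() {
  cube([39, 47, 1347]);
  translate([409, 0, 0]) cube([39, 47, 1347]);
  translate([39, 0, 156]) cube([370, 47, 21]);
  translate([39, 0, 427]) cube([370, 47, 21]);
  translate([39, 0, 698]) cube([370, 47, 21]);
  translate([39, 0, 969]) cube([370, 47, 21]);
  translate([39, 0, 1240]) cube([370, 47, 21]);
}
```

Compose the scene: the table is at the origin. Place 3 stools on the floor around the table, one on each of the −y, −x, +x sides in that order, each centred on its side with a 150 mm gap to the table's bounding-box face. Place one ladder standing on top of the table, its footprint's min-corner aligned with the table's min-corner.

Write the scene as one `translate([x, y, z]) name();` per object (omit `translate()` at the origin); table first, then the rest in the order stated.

table();
translate([493, -426, 0]) stool();
translate([-422, 356, 0]) stool();
translate([1408, 356, 0]) stool();
translate([0, 0, 761]) ladder();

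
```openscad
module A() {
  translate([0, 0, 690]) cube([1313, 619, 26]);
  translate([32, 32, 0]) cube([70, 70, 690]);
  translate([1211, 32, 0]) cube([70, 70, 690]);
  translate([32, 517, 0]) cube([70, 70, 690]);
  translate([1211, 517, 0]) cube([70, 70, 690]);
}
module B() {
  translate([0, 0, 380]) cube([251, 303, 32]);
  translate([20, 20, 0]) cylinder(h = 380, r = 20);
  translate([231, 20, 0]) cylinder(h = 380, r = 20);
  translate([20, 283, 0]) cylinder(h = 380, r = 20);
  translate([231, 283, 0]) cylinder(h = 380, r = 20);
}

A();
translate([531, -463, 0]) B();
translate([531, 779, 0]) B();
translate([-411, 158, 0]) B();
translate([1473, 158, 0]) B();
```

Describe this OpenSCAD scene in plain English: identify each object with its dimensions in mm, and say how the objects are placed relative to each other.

A is a table: top 1313 mm (x) × 619 mm (y), 26 mm thick, upper face at z = 716 mm, on four 70×70 mm square legs, each inset 32 mm from the nearest pair of top edges, running from z = 0 to the bottom of the top.

B is a four-legged stool. The seat is 251×303 mm, 32 mm thick, top at z = 412 mm. It stands on four round legs, each 40 mm in diameter, from z = 0 to the seat underside, each leg's axis is inset half a diameter from the nearest pair of seat edges (so the leg's bounding box is flush with the corner).

Four stools sit around the table at the −y, +y, −x, +x sides.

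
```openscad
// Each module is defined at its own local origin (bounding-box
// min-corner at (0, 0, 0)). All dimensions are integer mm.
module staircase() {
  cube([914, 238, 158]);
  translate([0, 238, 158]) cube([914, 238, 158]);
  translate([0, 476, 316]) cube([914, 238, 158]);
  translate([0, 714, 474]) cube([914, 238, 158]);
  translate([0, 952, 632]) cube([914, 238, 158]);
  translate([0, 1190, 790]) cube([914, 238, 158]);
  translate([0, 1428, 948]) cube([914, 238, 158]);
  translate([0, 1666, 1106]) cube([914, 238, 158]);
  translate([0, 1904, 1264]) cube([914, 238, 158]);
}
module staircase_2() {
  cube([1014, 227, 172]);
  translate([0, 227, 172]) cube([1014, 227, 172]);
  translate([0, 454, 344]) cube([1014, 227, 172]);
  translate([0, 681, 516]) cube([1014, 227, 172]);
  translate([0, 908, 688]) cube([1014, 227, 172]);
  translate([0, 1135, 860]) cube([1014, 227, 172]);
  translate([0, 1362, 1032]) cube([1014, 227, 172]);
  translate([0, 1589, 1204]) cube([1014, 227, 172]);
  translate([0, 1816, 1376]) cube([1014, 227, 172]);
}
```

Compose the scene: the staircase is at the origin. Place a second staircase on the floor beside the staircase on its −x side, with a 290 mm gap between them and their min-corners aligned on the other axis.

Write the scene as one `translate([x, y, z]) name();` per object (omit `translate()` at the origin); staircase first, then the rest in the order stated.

staircase();
translate([-1304, 0, 0]) staircase_2();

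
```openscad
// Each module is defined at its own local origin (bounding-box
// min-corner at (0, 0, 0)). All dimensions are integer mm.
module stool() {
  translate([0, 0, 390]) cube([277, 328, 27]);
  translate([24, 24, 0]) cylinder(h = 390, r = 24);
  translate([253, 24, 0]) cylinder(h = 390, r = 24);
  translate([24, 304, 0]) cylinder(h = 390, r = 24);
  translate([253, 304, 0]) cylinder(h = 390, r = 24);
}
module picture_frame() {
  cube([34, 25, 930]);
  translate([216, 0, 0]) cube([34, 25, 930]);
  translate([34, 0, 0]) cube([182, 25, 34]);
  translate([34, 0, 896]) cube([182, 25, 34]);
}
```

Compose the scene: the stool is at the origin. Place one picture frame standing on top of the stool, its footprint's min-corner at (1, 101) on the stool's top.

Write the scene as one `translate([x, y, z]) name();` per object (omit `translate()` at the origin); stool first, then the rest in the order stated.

stool();
translate([1, 101, 417]) picture_frame();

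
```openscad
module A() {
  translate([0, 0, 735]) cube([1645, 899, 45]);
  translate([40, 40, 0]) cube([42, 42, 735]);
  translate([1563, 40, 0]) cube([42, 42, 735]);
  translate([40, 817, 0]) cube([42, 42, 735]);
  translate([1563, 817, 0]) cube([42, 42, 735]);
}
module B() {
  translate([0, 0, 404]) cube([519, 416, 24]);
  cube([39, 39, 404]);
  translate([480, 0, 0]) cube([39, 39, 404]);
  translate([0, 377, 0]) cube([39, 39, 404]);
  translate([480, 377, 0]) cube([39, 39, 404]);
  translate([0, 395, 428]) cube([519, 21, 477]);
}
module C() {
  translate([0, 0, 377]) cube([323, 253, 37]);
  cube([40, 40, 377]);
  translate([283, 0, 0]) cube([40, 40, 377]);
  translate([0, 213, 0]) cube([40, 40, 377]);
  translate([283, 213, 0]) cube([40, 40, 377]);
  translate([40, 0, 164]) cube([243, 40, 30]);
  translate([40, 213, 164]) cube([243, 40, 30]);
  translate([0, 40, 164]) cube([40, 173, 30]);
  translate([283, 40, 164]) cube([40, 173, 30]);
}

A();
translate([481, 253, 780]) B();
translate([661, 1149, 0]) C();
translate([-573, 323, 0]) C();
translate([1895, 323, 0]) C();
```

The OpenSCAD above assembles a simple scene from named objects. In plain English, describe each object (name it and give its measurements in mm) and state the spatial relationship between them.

A is a rectangular dining table. The top is 1645×899×45 mm with its upper surface at z = 780 mm. It stands on four 42×42 mm square legs, each inset 40 mm from the nearest pair of top edges, running from the floor to the underside of the top.

B is a chair. The seat is a 519×416×24 mm slab with its top at z = 428 mm, on four 39×39 mm corner legs (flush with the seat edges, standing on z = 0). A flat backrest 21 mm thick, 477 mm tall, spans the full seat width and rises from the seat top along its +y edge, rear face flush with the rear of the seat.

C is a simple wooden stool: a rectangular seat 323 mm (x) by 253 mm (y), 37 mm thick, top face at z = 414 mm, on four square legs, each 40×40 mm in cross-section. The legs rest on z = 0, each flush with a corner of the seat. Four stretchers, 40 mm wide and 30 mm tall, connect adjacent legs with their undersides at z = 164 mm, each running between the inner faces of the legs it joins and aligned with the legs' outer faces on the other axis.

The chair is on top of the table. Three stools sit around the table at the +y, −x, +x sides.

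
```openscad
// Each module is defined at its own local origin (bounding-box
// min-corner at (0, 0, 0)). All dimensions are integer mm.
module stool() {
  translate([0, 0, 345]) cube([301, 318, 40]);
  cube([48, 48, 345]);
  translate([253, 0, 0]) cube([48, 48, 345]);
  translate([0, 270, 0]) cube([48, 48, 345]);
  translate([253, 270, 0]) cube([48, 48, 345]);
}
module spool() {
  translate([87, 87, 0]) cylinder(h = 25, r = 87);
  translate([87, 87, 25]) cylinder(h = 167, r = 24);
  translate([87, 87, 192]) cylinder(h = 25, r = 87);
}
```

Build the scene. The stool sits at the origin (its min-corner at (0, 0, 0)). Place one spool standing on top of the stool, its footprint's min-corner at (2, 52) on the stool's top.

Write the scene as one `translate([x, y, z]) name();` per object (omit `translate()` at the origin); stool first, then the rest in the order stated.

stool();
translate([2, 52, 385]) spool();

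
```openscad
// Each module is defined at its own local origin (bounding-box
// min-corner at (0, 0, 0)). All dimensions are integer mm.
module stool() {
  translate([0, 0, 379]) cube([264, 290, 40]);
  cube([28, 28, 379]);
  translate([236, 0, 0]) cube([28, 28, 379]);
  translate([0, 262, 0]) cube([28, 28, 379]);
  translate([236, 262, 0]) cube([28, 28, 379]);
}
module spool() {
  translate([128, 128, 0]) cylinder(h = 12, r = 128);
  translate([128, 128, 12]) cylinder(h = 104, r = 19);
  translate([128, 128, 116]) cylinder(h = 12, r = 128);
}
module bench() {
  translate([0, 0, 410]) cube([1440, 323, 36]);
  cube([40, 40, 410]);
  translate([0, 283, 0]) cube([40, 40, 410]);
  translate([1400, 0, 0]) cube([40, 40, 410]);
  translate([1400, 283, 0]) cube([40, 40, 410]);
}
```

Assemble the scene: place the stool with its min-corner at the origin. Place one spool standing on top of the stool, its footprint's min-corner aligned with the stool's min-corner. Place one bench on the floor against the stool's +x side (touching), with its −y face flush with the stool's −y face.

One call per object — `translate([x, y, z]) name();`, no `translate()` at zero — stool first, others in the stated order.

stool();
translate([0, 0, 419]) spool();
translate([264, 0, 0]) bench();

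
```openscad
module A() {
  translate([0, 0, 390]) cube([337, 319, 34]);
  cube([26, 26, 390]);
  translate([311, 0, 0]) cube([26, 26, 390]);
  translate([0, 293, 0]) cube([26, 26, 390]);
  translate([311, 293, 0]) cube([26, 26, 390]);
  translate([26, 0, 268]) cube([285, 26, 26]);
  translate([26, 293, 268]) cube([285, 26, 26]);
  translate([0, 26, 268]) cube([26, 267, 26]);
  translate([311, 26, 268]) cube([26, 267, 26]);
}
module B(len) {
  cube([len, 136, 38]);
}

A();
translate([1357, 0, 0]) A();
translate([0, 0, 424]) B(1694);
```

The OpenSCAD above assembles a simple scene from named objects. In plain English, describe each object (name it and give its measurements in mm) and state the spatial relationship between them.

A is a four-legged stool. The seat is 337×319 mm, 34 mm thick, top at z = 424 mm. It stands on four square legs, each 26×26 mm in cross-section, from z = 0 to the seat underside, each flush with a corner of the seat. Four stretchers, 26 mm wide and 26 mm tall, connect adjacent legs with their undersides at z = 268 mm, each running between the inner faces of the legs it joins and aligned with the legs' outer faces on the other axis.

B is a rectangular beam 1694 mm long (x), 136 mm deep (y), 38 mm thick (z).

The beam spans the tops of two stools placed 1020 mm apart, resting at z = 424 mm.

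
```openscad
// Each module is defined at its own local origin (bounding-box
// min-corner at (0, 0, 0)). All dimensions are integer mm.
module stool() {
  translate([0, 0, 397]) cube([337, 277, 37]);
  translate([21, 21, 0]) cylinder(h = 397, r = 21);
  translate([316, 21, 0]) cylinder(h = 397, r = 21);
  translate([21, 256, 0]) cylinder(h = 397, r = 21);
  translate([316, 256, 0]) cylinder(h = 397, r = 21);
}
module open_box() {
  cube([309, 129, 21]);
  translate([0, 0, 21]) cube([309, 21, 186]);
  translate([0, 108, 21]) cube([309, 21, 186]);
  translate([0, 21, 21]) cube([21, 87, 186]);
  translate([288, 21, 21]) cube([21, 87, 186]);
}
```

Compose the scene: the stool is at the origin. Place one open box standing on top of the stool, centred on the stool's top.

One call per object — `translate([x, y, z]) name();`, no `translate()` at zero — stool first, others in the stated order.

stool();
translate([14, 74, 434]) open_box();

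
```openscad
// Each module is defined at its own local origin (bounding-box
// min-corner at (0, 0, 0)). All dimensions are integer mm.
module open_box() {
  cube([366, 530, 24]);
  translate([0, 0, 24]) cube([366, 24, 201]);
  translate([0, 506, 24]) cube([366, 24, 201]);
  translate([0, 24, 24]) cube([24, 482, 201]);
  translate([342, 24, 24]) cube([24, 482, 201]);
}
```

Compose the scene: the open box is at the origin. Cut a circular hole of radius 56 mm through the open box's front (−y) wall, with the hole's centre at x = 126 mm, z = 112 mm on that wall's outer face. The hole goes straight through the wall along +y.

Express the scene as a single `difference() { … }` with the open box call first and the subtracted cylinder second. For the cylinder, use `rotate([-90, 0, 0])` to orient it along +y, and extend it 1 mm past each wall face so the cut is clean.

difference() {
  open_box();
  translate([126, -1, 112]) rotate([-90, 0, 0]) cylinder(h = 26, r = 56);
}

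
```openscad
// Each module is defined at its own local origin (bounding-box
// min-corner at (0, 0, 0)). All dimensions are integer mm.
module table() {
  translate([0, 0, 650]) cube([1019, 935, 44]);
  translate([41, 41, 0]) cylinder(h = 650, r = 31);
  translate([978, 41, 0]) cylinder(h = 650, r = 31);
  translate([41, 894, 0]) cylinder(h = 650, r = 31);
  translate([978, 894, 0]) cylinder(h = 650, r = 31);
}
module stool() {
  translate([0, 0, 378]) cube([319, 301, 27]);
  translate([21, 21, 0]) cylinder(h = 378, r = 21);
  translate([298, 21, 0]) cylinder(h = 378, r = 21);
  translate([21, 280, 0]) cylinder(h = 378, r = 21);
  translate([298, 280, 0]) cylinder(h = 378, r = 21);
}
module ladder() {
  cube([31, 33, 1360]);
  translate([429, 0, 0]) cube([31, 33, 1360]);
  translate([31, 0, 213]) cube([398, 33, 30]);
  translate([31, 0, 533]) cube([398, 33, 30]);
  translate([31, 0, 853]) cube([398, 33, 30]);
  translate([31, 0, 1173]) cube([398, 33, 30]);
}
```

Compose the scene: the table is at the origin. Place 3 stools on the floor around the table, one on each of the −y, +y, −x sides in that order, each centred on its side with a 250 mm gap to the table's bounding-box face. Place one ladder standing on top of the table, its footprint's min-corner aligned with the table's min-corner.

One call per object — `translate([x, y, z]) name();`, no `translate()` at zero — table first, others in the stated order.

table();
translate([350, -551, 0]) stool();
translate([350, 1185, 0]) stool();
translate([-569, 317, 0]) stool();
translate([0, 0, 694]) ladder();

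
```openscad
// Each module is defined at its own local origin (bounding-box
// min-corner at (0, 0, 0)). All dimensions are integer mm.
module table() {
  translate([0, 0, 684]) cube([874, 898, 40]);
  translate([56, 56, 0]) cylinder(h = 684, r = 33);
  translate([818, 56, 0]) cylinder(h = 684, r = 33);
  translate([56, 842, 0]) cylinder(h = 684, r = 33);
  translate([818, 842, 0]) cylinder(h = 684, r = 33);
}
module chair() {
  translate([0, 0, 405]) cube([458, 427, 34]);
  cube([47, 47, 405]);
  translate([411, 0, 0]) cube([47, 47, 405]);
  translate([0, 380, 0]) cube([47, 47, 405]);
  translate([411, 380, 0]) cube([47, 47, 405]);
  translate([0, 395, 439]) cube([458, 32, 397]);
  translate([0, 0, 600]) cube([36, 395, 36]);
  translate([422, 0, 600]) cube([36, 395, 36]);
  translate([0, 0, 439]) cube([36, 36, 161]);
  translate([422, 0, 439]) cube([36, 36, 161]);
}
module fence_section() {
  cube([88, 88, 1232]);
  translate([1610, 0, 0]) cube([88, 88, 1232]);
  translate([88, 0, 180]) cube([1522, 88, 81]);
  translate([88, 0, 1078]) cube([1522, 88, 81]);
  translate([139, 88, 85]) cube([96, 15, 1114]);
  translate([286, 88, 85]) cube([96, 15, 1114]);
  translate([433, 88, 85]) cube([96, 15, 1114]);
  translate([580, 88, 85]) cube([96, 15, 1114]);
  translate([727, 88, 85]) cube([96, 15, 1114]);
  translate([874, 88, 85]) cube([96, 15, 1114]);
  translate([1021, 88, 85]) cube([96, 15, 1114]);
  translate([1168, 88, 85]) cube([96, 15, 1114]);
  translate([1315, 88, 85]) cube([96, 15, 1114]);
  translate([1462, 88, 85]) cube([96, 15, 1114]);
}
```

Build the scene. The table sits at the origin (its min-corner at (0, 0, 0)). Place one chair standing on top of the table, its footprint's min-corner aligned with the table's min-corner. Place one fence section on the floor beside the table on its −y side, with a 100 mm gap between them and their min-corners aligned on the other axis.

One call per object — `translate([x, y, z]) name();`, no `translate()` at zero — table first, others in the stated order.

table();
translate([0, 0, 724]) chair();
translate([0, -203, 0]) fence_section();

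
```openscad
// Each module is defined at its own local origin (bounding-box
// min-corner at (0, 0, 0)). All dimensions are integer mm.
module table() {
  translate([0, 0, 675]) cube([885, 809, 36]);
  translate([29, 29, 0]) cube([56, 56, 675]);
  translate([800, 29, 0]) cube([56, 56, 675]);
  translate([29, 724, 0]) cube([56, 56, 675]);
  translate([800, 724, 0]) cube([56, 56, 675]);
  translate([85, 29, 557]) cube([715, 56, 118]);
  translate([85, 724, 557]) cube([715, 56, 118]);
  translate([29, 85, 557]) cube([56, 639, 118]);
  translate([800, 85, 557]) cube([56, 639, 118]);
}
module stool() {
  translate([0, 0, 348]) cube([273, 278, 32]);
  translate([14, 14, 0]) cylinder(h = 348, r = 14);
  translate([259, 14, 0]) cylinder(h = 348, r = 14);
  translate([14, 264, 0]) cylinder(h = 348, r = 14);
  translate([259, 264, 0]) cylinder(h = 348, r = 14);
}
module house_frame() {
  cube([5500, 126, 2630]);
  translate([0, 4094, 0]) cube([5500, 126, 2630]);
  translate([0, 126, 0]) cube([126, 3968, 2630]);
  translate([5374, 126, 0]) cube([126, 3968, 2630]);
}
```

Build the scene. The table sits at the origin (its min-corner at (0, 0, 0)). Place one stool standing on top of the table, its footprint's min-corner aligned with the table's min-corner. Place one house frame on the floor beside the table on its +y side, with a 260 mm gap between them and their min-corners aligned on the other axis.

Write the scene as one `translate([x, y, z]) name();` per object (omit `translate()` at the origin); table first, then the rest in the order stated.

table();
translate([0, 0, 711]) stool();
translate([0, 1069, 0]) house_frame();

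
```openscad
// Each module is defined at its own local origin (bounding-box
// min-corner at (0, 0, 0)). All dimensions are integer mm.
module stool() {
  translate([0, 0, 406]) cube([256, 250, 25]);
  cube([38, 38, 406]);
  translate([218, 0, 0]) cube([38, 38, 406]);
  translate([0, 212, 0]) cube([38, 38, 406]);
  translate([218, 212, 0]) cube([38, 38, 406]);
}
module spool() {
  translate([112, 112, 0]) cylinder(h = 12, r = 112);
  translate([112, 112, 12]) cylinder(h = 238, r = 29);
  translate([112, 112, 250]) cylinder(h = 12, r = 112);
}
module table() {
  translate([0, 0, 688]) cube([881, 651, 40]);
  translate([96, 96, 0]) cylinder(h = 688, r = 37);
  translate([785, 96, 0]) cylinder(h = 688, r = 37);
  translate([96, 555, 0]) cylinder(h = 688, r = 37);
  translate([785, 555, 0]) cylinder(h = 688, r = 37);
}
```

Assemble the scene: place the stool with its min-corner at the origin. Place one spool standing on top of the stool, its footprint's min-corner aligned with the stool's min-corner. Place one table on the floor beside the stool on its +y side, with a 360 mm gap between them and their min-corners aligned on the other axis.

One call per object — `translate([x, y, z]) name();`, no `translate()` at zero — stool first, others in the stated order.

stool();
translate([0, 0, 431]) spool();
translate([0, 610, 0]) table();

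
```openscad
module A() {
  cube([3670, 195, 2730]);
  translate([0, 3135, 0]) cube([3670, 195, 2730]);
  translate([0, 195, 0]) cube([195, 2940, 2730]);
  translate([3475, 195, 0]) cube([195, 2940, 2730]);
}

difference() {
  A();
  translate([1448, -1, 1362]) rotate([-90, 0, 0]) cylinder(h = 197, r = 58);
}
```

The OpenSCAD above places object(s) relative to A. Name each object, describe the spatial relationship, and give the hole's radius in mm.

A is a house frame. The house frame has a circular hole through its front wall. The hole's radius is 58 mm.

The subtracted cylinder has r = 58 mm.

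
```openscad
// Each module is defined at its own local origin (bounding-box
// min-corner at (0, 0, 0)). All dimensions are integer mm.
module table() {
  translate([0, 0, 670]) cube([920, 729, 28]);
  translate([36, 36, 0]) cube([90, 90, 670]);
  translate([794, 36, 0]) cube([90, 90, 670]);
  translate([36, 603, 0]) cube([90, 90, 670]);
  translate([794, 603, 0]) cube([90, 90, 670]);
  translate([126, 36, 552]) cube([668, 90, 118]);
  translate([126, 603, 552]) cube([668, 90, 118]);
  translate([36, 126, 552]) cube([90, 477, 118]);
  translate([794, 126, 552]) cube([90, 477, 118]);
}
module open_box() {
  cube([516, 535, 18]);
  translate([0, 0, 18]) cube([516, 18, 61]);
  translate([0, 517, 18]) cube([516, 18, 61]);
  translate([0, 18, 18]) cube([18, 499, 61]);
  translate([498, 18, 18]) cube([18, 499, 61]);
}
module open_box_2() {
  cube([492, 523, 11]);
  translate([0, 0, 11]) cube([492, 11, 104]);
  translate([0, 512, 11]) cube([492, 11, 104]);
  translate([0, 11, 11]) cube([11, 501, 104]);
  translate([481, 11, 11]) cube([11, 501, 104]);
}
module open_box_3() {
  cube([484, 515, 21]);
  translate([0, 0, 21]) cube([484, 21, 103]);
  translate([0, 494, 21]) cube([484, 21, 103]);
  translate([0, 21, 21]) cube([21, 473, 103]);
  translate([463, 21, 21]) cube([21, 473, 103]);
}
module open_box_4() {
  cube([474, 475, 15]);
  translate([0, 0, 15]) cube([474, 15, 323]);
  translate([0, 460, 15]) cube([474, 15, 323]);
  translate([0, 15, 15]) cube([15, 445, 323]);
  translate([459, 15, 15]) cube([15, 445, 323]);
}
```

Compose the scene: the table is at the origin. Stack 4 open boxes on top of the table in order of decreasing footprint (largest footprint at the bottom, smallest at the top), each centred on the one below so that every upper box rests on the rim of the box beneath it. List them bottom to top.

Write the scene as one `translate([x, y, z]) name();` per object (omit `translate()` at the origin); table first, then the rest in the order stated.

table();
translate([202, 97, 698]) open_box();
translate([214, 103, 777]) open_box_2();
translate([218, 107, 892]) open_box_3();
translate([223, 127, 1016]) open_box_4();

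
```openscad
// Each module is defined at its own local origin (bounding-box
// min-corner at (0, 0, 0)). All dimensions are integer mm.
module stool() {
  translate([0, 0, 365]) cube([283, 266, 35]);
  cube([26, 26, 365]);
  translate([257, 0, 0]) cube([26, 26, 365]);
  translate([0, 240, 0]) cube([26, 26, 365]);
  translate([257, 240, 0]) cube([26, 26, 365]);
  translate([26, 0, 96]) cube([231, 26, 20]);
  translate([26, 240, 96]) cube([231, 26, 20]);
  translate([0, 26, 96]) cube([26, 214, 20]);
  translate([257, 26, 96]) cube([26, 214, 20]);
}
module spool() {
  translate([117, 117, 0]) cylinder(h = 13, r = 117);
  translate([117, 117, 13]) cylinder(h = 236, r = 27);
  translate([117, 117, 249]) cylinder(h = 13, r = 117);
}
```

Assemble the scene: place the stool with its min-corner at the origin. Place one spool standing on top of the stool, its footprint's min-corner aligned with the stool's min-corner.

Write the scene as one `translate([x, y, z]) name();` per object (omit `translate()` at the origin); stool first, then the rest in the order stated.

stool();
translate([0, 0, 400]) spool();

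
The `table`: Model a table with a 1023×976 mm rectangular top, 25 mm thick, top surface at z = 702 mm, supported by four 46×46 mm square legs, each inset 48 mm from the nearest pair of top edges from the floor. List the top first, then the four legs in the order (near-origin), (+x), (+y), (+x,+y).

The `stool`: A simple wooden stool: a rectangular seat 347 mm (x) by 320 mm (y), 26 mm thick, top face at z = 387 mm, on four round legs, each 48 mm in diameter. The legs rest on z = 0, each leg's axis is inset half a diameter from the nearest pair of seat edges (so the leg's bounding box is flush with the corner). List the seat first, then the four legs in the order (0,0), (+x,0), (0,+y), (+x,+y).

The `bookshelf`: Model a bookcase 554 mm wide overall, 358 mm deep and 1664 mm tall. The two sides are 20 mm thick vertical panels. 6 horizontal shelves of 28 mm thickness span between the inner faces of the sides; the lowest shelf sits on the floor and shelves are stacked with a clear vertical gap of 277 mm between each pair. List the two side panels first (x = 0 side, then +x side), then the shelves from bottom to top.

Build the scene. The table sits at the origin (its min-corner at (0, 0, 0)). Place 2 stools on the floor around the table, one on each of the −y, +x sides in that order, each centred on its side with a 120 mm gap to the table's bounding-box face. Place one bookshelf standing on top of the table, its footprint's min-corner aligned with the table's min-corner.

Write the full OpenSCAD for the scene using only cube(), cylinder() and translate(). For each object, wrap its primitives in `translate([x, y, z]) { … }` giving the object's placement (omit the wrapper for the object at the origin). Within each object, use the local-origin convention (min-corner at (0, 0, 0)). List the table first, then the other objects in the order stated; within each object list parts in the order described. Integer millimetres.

translate([0, 0, 677]) cube([1023, 976, 25]);
translate([48, 48, 0]) cube([46, 46, 677]);
translate([929, 48, 0]) cube([46, 46, 677]);
translate([48, 882, 0]) cube([46, 46, 677]);
translate([929, 882, 0]) cube([46, 46, 677]);
translate([338, -440, 0]) {
  translate([0, 0, 361]) cube([347, 320, 26]);
  translate([24, 24, 0]) cylinder(h = 361, r = 24);
  translate([323, 24, 0]) cylinder(h = 361, r = 24);
  translate([24, 296, 0]) cylinder(h = 361, r = 24);
  translate([323, 296, 0]) cylinder(h = 361, r = 24);
}
translate([1143, 328, 0]) {
  translate([0, 0, 361]) cube([347, 320, 26]);
  translate([24, 24, 0]) cylinder(h = 361, r = 24);
  translate([323, 24, 0]) cylinder(h = 361, r = 24);
  translate([24, 296, 0]) cylinder(h = 361, r = 24);
  translate([323, 296, 0]) cylinder(h = 361, r = 24);
}
translate([0, 0, 702]) {
  cube([20, 358, 1664]);
  translate([534, 0, 0]) cube([20, 358, 1664]);
  translate([20, 0, 0]) cube([514, 358, 28]);
  translate([20, 0, 305]) cube([514, 358, 28]);
  translate([20, 0, 610]) cube([514, 358, 28]);
  translate([20, 0, 915]) cube([514, 358, 28]);
  translate([20, 0, 1220]) cube([514, 358, 28]);
  translate([20, 0, 1525]) cube([514, 358, 28]);
}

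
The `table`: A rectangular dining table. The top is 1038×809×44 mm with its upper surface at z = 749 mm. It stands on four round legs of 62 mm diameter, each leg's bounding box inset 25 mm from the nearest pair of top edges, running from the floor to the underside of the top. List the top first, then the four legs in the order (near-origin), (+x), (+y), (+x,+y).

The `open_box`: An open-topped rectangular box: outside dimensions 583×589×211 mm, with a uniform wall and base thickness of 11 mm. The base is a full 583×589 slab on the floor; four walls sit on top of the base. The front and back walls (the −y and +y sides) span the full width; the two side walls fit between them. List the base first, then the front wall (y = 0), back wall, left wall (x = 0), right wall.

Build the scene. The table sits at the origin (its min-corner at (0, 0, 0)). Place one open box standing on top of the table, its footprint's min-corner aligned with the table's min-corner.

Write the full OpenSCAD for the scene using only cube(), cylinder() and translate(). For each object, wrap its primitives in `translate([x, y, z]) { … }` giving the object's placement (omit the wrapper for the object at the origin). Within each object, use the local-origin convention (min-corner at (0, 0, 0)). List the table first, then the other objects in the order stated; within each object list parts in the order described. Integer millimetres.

translate([0, 0, 705]) cube([1038, 809, 44]);
translate([56, 56, 0]) cylinder(h = 705, r = 31);
translate([982, 56, 0]) cylinder(h = 705, r = 31);
translate([56, 753, 0]) cylinder(h = 705, r = 31);
translate([982, 753, 0]) cylinder(h = 705, r = 31);
translate([0, 0, 749]) {
  cube([583, 589, 11]);
  translate([0, 0, 11]) cube([583, 11, 200]);
  translate([0, 578, 11]) cube([583, 11, 200]);
  translate([0, 11, 11]) cube([11, 567, 200]);
  translate([572, 11, 11]) cube([11, 567, 200]);
}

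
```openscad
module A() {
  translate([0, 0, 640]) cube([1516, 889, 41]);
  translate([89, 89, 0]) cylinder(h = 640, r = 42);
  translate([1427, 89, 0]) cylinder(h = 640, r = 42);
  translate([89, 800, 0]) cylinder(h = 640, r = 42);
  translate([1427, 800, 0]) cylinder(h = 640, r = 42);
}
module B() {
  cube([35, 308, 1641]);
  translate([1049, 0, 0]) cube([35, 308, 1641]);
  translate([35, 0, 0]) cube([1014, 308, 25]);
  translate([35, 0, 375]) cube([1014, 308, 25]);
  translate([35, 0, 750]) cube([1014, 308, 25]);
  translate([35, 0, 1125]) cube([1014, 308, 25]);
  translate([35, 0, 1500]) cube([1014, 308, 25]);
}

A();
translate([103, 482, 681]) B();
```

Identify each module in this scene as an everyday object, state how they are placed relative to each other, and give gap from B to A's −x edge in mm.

The bookshelf's min-x is at 103; the table's min-x is 0; gap = 103 mm.

A is a table. B is a bookshelf. The bookshelf is on top of the table. The gap from the bookshelf to the table's −x edge is 103 mm.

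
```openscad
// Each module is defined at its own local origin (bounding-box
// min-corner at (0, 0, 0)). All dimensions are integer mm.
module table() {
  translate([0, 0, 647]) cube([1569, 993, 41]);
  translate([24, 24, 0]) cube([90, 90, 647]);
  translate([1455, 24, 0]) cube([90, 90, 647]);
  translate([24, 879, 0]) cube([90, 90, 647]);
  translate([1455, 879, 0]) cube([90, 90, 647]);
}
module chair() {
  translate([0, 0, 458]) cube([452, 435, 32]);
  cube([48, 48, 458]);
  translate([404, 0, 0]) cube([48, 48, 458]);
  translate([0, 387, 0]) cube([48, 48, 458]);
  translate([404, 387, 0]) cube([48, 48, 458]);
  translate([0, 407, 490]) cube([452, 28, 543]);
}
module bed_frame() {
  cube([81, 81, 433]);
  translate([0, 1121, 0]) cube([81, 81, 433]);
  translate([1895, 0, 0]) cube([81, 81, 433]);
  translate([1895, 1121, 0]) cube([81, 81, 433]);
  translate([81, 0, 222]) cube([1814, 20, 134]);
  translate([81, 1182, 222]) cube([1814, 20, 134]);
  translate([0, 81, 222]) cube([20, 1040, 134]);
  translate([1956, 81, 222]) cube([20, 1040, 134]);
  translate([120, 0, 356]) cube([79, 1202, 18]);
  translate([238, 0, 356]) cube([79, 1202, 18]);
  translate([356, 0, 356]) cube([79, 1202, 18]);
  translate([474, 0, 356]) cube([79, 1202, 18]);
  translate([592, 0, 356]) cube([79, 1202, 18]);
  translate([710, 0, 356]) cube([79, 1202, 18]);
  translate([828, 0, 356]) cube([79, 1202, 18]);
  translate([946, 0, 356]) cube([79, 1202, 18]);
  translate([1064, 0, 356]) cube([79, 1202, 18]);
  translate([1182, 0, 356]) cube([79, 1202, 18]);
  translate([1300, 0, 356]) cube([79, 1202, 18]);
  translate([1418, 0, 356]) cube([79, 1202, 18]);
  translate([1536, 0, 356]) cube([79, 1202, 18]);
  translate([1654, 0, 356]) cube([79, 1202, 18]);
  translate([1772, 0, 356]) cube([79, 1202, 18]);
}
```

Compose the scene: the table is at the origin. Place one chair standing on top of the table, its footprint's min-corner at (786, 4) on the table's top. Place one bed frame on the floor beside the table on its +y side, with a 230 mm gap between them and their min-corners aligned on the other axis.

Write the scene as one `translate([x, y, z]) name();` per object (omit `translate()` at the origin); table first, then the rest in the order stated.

table();
translate([786, 4, 688]) chair();
translate([0, 1223, 0]) bed_frame();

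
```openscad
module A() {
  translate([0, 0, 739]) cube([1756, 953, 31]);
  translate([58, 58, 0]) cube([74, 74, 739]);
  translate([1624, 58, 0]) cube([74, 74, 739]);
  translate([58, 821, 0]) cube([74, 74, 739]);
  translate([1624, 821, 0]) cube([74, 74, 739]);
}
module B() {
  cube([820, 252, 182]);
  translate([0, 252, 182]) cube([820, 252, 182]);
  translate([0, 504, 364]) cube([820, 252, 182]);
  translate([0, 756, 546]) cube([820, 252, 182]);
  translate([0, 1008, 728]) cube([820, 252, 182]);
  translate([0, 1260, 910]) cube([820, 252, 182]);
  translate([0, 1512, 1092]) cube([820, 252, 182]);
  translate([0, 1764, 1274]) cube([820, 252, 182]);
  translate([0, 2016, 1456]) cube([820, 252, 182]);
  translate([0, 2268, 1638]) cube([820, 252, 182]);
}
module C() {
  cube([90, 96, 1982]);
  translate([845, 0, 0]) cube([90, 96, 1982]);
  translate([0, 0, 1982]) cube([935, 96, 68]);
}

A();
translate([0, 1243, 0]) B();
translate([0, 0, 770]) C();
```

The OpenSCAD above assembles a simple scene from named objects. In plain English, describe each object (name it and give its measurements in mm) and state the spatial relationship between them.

A is a rectangular dining table. The top is 1756×953×31 mm with its upper surface at z = 770 mm. It stands on four 74×74 mm square legs, each inset 58 mm from the nearest pair of top edges, running from the floor to the underside of the top.

B is a straight staircase of 10 solid steps. Each step is 820 mm wide (x), 252 mm deep (y, the going) and 182 mm tall (the rise). The first step rests on the floor; each subsequent step sits one going further in +y and one rise higher in +z, directly behind and above the previous step with no overlap.

C is a rectangular door frame: two vertical jambs of 90×96 mm section, 1982 mm tall, with a clear opening 755 mm wide between their inner faces. A header 68 mm tall and 96 mm deep lies on top of the jambs and spans the full outside width.

The staircase is on the floor beside the table on its +y side. The door frame is on top of the table.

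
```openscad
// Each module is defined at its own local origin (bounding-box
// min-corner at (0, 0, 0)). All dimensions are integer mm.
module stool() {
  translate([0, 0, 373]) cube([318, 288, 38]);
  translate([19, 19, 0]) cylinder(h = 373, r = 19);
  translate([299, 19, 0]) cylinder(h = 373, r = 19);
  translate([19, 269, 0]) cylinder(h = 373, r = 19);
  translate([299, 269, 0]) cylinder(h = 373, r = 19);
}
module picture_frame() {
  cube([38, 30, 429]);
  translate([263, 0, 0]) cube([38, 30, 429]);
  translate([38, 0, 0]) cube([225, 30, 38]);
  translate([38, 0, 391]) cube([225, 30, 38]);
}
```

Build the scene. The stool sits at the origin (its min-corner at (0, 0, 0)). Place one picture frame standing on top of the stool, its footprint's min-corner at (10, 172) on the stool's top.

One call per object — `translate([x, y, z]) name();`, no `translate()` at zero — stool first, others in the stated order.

stool();
translate([10, 172, 411]) picture_frame();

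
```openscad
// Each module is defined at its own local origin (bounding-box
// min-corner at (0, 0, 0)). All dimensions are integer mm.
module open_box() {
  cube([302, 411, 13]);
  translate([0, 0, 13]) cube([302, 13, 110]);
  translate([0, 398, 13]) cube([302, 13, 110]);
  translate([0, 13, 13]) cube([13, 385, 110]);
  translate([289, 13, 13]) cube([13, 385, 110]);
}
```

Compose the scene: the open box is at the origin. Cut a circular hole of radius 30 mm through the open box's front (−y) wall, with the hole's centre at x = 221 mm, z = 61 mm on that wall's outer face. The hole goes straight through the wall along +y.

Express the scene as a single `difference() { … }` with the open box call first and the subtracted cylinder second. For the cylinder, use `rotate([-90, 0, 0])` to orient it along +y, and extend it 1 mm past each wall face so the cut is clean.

difference() {
  open_box();
  translate([221, -1, 61]) rotate([-90, 0, 0]) cylinder(h = 15, r = 30);
}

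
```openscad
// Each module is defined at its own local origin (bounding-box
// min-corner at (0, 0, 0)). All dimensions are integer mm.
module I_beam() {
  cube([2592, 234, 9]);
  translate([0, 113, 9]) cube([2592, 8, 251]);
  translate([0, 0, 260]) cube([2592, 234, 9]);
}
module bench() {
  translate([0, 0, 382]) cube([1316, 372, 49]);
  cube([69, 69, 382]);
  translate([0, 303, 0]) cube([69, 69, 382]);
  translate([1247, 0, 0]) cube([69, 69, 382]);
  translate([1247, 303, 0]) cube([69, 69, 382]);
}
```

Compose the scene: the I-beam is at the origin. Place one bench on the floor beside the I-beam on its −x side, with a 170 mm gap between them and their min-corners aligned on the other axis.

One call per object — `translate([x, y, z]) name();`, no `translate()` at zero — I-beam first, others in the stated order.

I_beam();
translate([-1486, 0, 0]) bench();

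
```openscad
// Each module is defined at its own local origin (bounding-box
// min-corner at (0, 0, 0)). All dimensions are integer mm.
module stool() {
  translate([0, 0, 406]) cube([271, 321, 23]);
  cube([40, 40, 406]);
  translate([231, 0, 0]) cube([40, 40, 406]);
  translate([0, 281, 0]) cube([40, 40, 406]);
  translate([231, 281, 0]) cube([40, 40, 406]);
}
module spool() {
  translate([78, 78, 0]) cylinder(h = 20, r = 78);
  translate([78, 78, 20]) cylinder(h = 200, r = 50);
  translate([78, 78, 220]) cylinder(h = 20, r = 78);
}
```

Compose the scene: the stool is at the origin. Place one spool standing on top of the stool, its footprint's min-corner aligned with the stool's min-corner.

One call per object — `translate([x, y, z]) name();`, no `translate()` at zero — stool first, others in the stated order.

stool();
translate([0, 0, 429]) spool();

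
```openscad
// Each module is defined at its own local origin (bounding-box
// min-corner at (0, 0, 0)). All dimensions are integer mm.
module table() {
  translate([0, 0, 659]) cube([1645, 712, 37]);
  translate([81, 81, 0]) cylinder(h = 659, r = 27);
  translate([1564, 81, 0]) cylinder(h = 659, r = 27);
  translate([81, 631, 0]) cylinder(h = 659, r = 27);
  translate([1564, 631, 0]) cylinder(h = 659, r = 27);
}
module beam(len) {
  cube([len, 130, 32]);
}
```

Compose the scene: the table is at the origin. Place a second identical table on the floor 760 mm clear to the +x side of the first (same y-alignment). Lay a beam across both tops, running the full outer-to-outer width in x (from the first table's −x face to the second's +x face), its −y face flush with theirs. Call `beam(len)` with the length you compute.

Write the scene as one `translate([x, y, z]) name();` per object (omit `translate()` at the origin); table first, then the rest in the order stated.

table();
translate([2405, 0, 0]) table();
translate([0, 0, 696]) beam(4050);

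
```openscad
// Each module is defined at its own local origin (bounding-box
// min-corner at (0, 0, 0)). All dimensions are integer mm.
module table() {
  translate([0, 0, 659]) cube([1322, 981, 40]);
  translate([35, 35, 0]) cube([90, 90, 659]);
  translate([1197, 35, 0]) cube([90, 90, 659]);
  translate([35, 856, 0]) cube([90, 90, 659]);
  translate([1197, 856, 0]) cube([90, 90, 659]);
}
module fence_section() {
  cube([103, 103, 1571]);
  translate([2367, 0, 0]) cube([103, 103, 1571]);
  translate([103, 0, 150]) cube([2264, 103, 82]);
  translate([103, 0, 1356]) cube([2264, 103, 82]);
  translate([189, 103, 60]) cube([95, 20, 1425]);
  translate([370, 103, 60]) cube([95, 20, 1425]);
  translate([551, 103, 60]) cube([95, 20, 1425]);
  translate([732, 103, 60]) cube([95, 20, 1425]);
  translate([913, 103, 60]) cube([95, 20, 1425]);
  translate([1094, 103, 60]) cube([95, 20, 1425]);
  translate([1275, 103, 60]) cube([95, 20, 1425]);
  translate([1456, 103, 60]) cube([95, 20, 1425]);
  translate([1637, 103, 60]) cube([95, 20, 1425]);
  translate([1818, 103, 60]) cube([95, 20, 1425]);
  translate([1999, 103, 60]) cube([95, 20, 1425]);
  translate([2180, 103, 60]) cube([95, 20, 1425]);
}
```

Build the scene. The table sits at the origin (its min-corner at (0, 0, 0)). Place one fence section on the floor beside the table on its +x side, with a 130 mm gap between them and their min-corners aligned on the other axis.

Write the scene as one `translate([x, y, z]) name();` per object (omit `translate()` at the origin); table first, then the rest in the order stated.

table();
translate([1452, 0, 0]) fence_section();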